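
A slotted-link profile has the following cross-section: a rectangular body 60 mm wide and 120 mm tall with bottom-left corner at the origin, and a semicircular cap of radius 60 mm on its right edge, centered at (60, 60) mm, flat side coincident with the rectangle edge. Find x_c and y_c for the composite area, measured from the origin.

Part | A | x̄ᵢ | ȳᵢ | A·x̄ᵢ | A·ȳᵢ
rectangular body | 7200.00 | 30.00 | 60.00 | 216000.00 | 432000.00
semicircular end | 5654.87 | 85.46 | 60.00 | 483292.01 | 339292.01
Σ | 12854.87 |  |  | 699292.01 | 771292.01
x_c = 699292.01 / 12854.87 = 54.40 mm
y_c = 771292.01 / 12854.87 = 60.00 mm

x_c = 54.40 mm, y_c = 60.00 mm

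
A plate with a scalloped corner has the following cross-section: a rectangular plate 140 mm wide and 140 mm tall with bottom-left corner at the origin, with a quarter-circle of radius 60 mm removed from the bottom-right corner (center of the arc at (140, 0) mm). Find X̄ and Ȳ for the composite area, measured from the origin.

X̄ = 62.49 mm, Ȳ = 77.51 mm

plate: A = 140 × 140 = 19600.00, centroid at (70.00, 70.00).
removed quarter-circle: A = −¼π·60² = -2827.43, centroid at (114.54, 25.46).
ΣA = 16772.57 mm², ΣAX̄ = 1048159.33 mm³, ΣAȲ = 1300000.00 mm³.
X̄ = 1048159.33/16772.57 = 62.49 mm; Ȳ = 1300000.00/16772.57 = 77.51 mm.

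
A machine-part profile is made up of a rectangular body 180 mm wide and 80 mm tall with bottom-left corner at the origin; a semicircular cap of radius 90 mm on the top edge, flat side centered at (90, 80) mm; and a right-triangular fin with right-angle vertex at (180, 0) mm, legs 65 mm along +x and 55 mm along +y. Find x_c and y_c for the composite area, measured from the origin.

x_c = 96.90 mm, y_c = 73.07 mm

rectangular body: A = 180 × 80 = 14400.00, centroid at (90.00, 40.00).
semicircular top: A = ½π·90² = 12723.45, centroid at (90.00, 118.20).
triangular fin: A = ½·65·55 = 1787.50, centroid at (201.67, 18.33).
ΣA = 28910.95 mm²
ΣAx_c = (14400.00)(90.00) + (12723.45)(90.00) + (1787.50)(201.67) = 2801589.69 mm³
ΣAy_c = (14400.00)(40.00) + (12723.45)(118.20) + (1787.50)(18.33) = 2112646.85 mm³
x_c = 2801589.69 / 28910.95 = 96.90 mm
y_c = 2112646.85 / 28910.95 = 73.07 mm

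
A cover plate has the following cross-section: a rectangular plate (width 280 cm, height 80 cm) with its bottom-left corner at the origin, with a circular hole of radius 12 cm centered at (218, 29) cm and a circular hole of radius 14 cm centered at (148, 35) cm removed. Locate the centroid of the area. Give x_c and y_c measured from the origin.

x_c = 138.11 cm, y_c = 40.38 cm

plate: A = 280 × 80 = 22400.00, centroid at (140.00, 40.00).
hole 1: A = −π·12² = -452.39, centroid at (218.00, 29.00).
hole 2: A = −π·14² = -615.75, centroid at (148.00, 35.00).
ΣA = 21331.86 cm², ΣAx_c = 2946247.80 cm³, ΣAy_c = 861329.38 cm³.
x_c = 2946247.80/21331.86 = 138.11 cm; y_c = 861329.38/21331.86 = 40.38 cm.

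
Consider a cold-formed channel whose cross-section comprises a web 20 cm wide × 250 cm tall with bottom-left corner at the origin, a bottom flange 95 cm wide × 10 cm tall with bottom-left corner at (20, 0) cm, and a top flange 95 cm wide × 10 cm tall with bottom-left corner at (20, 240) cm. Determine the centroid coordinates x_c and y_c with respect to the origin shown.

web: A = 20 × 250 = 5000.00, centroid at (10.00, 125.00).
bottom flange: A = 95 × 10 = 950.00, centroid at (67.50, 5.00).
top flange: A = 95 × 10 = 950.00, centroid at (67.50, 245.00).
ΣA = 6900.00 cm², ΣAx_c = 178250.00 cm³, ΣAy_c = 862500.00 cm³.
x_c = 178250.00/6900.00 = 25.83 cm; y_c = 862500.00/6900.00 = 125.00 cm.

x_c = 25.83 cm, y_c = 125.00 cm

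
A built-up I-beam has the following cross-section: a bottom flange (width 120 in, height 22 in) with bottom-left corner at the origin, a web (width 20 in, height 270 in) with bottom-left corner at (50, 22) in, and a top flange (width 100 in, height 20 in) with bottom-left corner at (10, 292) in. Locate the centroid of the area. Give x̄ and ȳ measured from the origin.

bottom flange: A = 120 × 22 = 2640.00, centroid at (60.00, 11.00).
web: A = 20 × 270 = 5400.00, centroid at (60.00, 157.00).
top flange: A = 100 × 20 = 2000.00, centroid at (60.00, 302.00).
ΣA = 10040.00 in²
ΣAx̄ = (2640.00)(60.00) + (5400.00)(60.00) + (2000.00)(60.00) = 602400.00 in³
ΣAȳ = (2640.00)(11.00) + (5400.00)(157.00) + (2000.00)(302.00) = 1480840.00 in³
x̄ = 602400.00 / 10040.00 = 60.00 in
ȳ = 1480840.00 / 10040.00 = 147.49 in

x̄ = 60.00 in, ȳ = 147.49 in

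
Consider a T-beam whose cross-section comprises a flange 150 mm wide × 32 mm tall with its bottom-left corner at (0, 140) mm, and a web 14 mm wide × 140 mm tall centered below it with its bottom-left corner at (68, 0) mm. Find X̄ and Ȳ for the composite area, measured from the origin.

X̄ = 75.00 mm, Ȳ = 131.07 mm

web: A = 14 × 140 = 1960.00, centroid at (75.00, 70.00).
flange: A = 150 × 32 = 4800.00, centroid at (75.00, 156.00).
ΣA = 6760.00 mm², ΣAX̄ = 507000.00 mm³, ΣAȲ = 886000.00 mm³.
X̄ = 507000.00/6760.00 = 75.00 mm; Ȳ = 886000.00/6760.00 = 131.07 mm.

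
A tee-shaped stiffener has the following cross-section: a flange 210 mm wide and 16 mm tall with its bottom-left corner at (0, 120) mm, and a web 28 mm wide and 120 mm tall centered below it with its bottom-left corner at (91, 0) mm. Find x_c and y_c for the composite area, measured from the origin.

web: A = 28 × 120 = 3360.00, centroid at (105.00, 60.00).
flange: A = 210 × 16 = 3360.00, centroid at (105.00, 128.00).
ΣA = 6720.00 mm²
ΣAx_c = (3360.00)(105.00) + (3360.00)(105.00) = 705600.00 mm³
ΣAy_c = (3360.00)(60.00) + (3360.00)(128.00) = 631680.00 mm³
x_c = 705600.00 / 6720.00 = 105.00 mm
y_c = 631680.00 / 6720.00 = 94.00 mm

x_c = 105.00 mm, y_c = 94.00 mm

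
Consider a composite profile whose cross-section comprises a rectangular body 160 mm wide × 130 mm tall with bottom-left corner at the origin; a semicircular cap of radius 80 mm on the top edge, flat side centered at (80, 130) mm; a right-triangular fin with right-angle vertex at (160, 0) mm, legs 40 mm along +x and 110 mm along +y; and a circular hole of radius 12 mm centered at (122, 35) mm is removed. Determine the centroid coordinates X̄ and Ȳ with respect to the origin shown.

X̄ = 85.72 mm, Ȳ = 94.02 mm

rectangular body: A = 160 × 130 = 20800.00, centroid at (80.00, 65.00).
semicircular top: A = ½π·80² = 10053.10, centroid at (80.00, 163.95).
triangular fin: A = ½·40·110 = 2200.00, centroid at (173.33, 36.67).
hole: A = −π·12² = -452.39, centroid at (122.00, 35.00).
ΣA = 32600.71 mm²
ΣAX̄ = (20800.00)(80.00) + (10053.10)(80.00) + (2200.00)(173.33) + (-452.39)(122.00) = 2794389.55 mm³
ΣAȲ = (20800.00)(65.00) + (10053.10)(163.95) + (2200.00)(36.67) + (-452.39)(35.00) = 3065068.92 mm³
X̄ = 2794389.55 / 32600.71 = 85.72 mm
Ȳ = 3065068.92 / 32600.71 = 94.02 mm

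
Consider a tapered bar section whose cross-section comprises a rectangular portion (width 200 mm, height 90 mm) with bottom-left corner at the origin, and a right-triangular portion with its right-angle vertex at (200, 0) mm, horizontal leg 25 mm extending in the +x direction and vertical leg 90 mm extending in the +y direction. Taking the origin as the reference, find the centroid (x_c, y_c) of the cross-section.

x_c = 106.37 mm, y_c = 44.12 mm

rectangular portion: A = 200 × 90 = 18000.00, centroid at (100.00, 45.00).
triangular portion: A = ½·25·90 = 1125.00, centroid at (208.33, 30.00).
ΣA = 19125.00 mm², ΣAx_c = 2034375.00 mm³, ΣAy_c = 843750.00 mm³.
x_c = 2034375.00/19125.00 = 106.37 mm; y_c = 843750.00/19125.00 = 44.12 mm.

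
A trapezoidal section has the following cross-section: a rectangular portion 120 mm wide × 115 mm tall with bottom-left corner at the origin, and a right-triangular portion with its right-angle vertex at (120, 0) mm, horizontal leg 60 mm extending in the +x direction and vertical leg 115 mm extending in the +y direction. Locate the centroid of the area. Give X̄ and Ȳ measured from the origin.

rectangular portion: A = 120 × 115 = 13800.00, centroid at (60.00, 57.50).
triangular portion: A = ½·60·115 = 3450.00, centroid at (140.00, 38.33).
ΣA = 17250.00 mm², ΣAX̄ = 1311000.00 mm³, ΣAȲ = 925750.00 mm³.
X̄ = 1311000.00/17250.00 = 76.00 mm; Ȳ = 925750.00/17250.00 = 53.67 mm.

X̄ = 76.00 mm, Ȳ = 53.67 mm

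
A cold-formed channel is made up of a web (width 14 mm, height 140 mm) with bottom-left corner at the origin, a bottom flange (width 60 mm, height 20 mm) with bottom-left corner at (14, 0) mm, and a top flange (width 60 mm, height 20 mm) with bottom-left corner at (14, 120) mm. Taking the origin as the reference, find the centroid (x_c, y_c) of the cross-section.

x_c = 27.37 mm, y_c = 70.00 mm

Part | A | x̄ᵢ | ȳᵢ | A·x̄ᵢ | A·ȳᵢ
web | 1960.00 | 7.00 | 70.00 | 13720.00 | 137200.00
bottom flange | 1200.00 | 44.00 | 10.00 | 52800.00 | 12000.00
top flange | 1200.00 | 44.00 | 130.00 | 52800.00 | 156000.00
Σ | 4360.00 |  |  | 119320.00 | 305200.00
x_c = 119320.00 / 4360.00 = 27.37 mm
y_c = 305200.00 / 4360.00 = 70.00 mm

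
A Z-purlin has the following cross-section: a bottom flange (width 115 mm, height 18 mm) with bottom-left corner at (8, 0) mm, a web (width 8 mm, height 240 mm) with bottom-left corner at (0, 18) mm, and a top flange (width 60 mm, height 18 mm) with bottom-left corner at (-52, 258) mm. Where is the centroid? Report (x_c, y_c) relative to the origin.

bottom flange: A = 115 × 18 = 2070.00, centroid at (65.50, 9.00).
web: A = 8 × 240 = 1920.00, centroid at (4.00, 138.00).
top flange: A = 60 × 18 = 1080.00, centroid at (-22.00, 267.00).
ΣA = 5070.00 mm², ΣAx_c = 119505.00 mm³, ΣAy_c = 571950.00 mm³.
x_c = 119505.00/5070.00 = 23.57 mm; y_c = 571950.00/5070.00 = 112.81 mm.

x_c = 23.57 mm, y_c = 112.81 mm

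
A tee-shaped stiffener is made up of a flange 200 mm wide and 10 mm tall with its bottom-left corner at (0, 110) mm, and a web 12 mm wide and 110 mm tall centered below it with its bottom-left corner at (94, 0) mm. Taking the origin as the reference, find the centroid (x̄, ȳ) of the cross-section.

x̄ = 100.00 mm, ȳ = 91.14 mm

Part | A | x̄ᵢ | ȳᵢ | A·x̄ᵢ | A·ȳᵢ
web | 1320.00 | 100.00 | 55.00 | 132000.00 | 72600.00
flange | 2000.00 | 100.00 | 115.00 | 200000.00 | 230000.00
Σ | 3320.00 |  |  | 332000.00 | 302600.00
x̄ = 332000.00 / 3320.00 = 100.00 mm
ȳ = 302600.00 / 3320.00 = 91.14 mm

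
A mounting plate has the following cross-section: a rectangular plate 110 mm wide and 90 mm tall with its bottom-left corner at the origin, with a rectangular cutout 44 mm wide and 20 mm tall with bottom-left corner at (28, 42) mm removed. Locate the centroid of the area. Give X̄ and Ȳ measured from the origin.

Part | A | x̄ᵢ | ȳᵢ | A·x̄ᵢ | A·ȳᵢ
plate | 9900.00 | 55.00 | 45.00 | 544500.00 | 445500.00
hole | -880.00 | 50.00 | 52.00 | -44000.00 | -45760.00
Σ | 9020.00 |  |  | 500500.00 | 399740.00
X̄ = 500500.00 / 9020.00 = 55.49 mm
Ȳ = 399740.00 / 9020.00 = 44.32 mm

X̄ = 55.49 mm, Ȳ = 44.32 mm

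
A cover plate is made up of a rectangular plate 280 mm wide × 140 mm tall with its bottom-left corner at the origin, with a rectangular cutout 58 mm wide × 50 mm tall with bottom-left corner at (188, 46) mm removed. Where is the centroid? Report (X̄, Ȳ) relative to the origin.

plate: A = 280 × 140 = 39200.00, centroid at (140.00, 70.00).
hole: A = −(58 × 50) = -2900.00, centroid at (217.00, 71.00).
ΣA = 36300.00 mm²
ΣAX̄ = (39200.00)(140.00) + (-2900.00)(217.00) = 4858700.00 mm³
ΣAȲ = (39200.00)(70.00) + (-2900.00)(71.00) = 2538100.00 mm³
X̄ = 4858700.00 / 36300.00 = 133.85 mm
Ȳ = 2538100.00 / 36300.00 = 69.92 mm

X̄ = 133.85 mm, Ȳ = 69.92 mm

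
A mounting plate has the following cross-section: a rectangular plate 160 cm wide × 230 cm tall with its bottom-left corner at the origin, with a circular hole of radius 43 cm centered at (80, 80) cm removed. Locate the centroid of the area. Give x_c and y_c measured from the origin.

plate: A = 160 × 230 = 36800.00, centroid at (80.00, 115.00).
hole: A = −π·43² = -5808.80, centroid at (80.00, 80.00).
ΣA = 30991.20 cm², ΣAx_c = 2479295.61 cm³, ΣAy_c = 3767295.61 cm³.
x_c = 2479295.61/30991.20 = 80.00 cm; y_c = 3767295.61/30991.20 = 121.56 cm.

x_c = 80.00 cm, y_c = 121.56 cm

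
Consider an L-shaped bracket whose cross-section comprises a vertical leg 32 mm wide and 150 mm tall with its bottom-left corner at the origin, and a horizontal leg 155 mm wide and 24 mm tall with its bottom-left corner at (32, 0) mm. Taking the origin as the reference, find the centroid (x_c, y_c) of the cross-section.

Part | A | x̄ᵢ | ȳᵢ | A·x̄ᵢ | A·ȳᵢ
vertical leg | 4800.00 | 16.00 | 75.00 | 76800.00 | 360000.00
horizontal leg | 3720.00 | 109.50 | 12.00 | 407340.00 | 44640.00
Σ | 8520.00 |  |  | 484140.00 | 404640.00
x_c = 484140.00 / 8520.00 = 56.82 mm
y_c = 404640.00 / 8520.00 = 47.49 mm

x_c = 56.82 mm, y_c = 47.49 mm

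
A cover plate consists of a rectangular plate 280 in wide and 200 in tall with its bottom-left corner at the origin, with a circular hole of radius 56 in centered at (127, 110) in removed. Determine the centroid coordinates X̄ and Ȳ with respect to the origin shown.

X̄ = 142.78 in, Ȳ = 97.87 in

plate: A = 280 × 200 = 56000.00, centroid at (140.00, 100.00).
hole: A = −π·56² = -9852.03, centroid at (127.00, 110.00).
ΣA = 46147.97 in²
ΣAX̄ = (56000.00)(140.00) + (-9852.03)(127.00) = 6588791.61 in³
ΣAȲ = (56000.00)(100.00) + (-9852.03)(110.00) = 4516276.20 in³
X̄ = 6588791.61 / 46147.97 = 142.78 in
Ȳ = 4516276.20 / 46147.97 = 97.87 in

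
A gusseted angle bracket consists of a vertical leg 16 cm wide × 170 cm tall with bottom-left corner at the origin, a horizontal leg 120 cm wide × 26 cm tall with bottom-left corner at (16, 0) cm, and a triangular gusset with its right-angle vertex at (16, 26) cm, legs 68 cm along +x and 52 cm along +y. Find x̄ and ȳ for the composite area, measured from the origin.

vertical leg: A = 16 × 170 = 2720.00, centroid at (8.00, 85.00).
horizontal leg: A = 120 × 26 = 3120.00, centroid at (76.00, 13.00).
gusset: A = ½·68·52 = 1768.00, centroid at (38.67, 43.33).
ΣA = 7608.00 cm², ΣAx̄ = 327242.67 cm³, ΣAȳ = 348373.33 cm³.
x̄ = 327242.67/7608.00 = 43.01 cm; ȳ = 348373.33/7608.00 = 45.79 cm.

x̄ = 43.01 cm, ȳ = 45.79 cm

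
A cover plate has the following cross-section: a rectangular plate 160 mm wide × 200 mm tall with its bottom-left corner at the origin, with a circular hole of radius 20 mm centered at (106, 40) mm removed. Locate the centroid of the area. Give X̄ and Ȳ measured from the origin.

X̄ = 78.94 mm, Ȳ = 102.45 mm

plate: A = 160 × 200 = 32000.00, centroid at (80.00, 100.00).
hole: A = −π·20² = -1256.64, centroid at (106.00, 40.00).
ΣA = 30743.36 mm²
ΣAX̄ = (32000.00)(80.00) + (-1256.64)(106.00) = 2426796.47 mm³
ΣAȲ = (32000.00)(100.00) + (-1256.64)(40.00) = 3149734.52 mm³
X̄ = 2426796.47 / 30743.36 = 78.94 mm
Ȳ = 3149734.52 / 30743.36 = 102.45 mm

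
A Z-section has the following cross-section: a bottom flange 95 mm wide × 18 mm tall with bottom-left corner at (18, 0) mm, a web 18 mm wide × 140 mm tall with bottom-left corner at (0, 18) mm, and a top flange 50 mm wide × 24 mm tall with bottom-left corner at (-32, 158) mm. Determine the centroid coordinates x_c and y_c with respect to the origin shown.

bottom flange: A = 95 × 18 = 1710.00, centroid at (65.50, 9.00).
web: A = 18 × 140 = 2520.00, centroid at (9.00, 88.00).
top flange: A = 50 × 24 = 1200.00, centroid at (-7.00, 170.00).
ΣA = 5430.00 mm²
ΣAx_c = (1710.00)(65.50) + (2520.00)(9.00) + (1200.00)(-7.00) = 126285.00 mm³
ΣAy_c = (1710.00)(9.00) + (2520.00)(88.00) + (1200.00)(170.00) = 441150.00 mm³
x_c = 126285.00 / 5430.00 = 23.26 mm
y_c = 441150.00 / 5430.00 = 81.24 mm

x_c = 23.26 mm, y_c = 81.24 mm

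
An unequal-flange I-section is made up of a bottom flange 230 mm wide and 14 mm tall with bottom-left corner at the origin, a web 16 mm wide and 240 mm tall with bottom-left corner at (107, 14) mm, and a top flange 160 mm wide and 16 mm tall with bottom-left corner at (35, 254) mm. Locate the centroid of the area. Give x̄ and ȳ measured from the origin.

bottom flange: A = 230 × 14 = 3220.00, centroid at (115.00, 7.00).
web: A = 16 × 240 = 3840.00, centroid at (115.00, 134.00).
top flange: A = 160 × 16 = 2560.00, centroid at (115.00, 262.00).
ΣA = 9620.00 mm²
ΣAx̄ = (3220.00)(115.00) + (3840.00)(115.00) + (2560.00)(115.00) = 1106300.00 mm³
ΣAȳ = (3220.00)(7.00) + (3840.00)(134.00) + (2560.00)(262.00) = 1207820.00 mm³
x̄ = 1106300.00 / 9620.00 = 115.00 mm
ȳ = 1207820.00 / 9620.00 = 125.55 mm

x̄ = 115.00 mm, ȳ = 125.55 mm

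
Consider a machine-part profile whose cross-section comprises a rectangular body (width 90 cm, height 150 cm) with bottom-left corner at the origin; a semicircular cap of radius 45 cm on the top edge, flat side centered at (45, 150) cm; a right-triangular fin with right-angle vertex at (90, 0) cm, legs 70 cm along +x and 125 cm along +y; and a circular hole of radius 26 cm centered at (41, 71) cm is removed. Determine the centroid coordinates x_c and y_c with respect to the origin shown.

x_c = 61.24 cm, y_c = 83.56 cm

Part | A | x̄ᵢ | ȳᵢ | A·x̄ᵢ | A·ȳᵢ
rectangular body | 13500.00 | 45.00 | 75.00 | 607500.00 | 1012500.00
semicircular top | 3180.86 | 45.00 | 169.10 | 143138.82 | 537879.38
triangular fin | 4375.00 | 113.33 | 41.67 | 495833.33 | 182291.67
hole | -2123.72 | 41.00 | 71.00 | -87072.38 | -150783.88
Σ | 18932.15 |  |  | 1159399.77 | 1581887.17
x_c = 1159399.77 / 18932.15 = 61.24 cm
y_c = 1581887.17 / 18932.15 = 83.56 cm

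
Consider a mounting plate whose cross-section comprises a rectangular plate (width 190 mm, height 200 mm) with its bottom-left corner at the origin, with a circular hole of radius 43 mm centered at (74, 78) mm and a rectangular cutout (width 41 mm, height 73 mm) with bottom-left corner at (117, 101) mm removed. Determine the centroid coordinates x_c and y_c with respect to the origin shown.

x_c = 94.82 mm, y_c = 100.53 mm

plate: A = 190 × 200 = 38000.00, centroid at (95.00, 100.00).
hole 1: A = −π·43² = -5808.80, centroid at (74.00, 78.00).
hole 2: A = −(41 × 73) = -2993.00, centroid at (137.50, 137.50).
ΣA = 29198.20 mm²
ΣAx_c = (38000.00)(95.00) + (-5808.80)(74.00) + (-2993.00)(137.50) = 2768610.94 mm³
ΣAy_c = (38000.00)(100.00) + (-5808.80)(78.00) + (-2993.00)(137.50) = 2935375.72 mm³
x_c = 2768610.94 / 29198.20 = 94.82 mm
y_c = 2935375.72 / 29198.20 = 100.53 mm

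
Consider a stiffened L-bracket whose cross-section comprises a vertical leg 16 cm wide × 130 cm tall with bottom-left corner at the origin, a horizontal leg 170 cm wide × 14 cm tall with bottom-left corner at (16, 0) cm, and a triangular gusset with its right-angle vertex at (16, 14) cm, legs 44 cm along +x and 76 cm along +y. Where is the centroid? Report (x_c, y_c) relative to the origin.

x_c = 50.28 cm, y_c = 35.49 cm

Part | A | x̄ᵢ | ȳᵢ | A·x̄ᵢ | A·ȳᵢ
vertical leg | 2080.00 | 8.00 | 65.00 | 16640.00 | 135200.00
horizontal leg | 2380.00 | 101.00 | 7.00 | 240380.00 | 16660.00
gusset | 1672.00 | 30.67 | 39.33 | 51274.67 | 65765.33
Σ | 6132.00 |  |  | 308294.67 | 217625.33
x_c = 308294.67 / 6132.00 = 50.28 cm
y_c = 217625.33 / 6132.00 = 35.49 cm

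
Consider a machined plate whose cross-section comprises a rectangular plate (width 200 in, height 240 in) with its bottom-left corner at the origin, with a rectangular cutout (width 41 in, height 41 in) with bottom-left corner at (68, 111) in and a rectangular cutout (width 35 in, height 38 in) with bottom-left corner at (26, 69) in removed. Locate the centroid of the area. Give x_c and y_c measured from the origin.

plate: A = 200 × 240 = 48000.00, centroid at (100.00, 120.00).
hole 1: A = −(41 × 41) = -1681.00, centroid at (88.50, 131.50).
hole 2: A = −(35 × 38) = -1330.00, centroid at (43.50, 88.00).
ΣA = 44989.00 in², ΣAx_c = 4593376.50 in³, ΣAy_c = 5421908.50 in³.
x_c = 4593376.50/44989.00 = 102.10 in; y_c = 5421908.50/44989.00 = 120.52 in.

x_c = 102.10 in, y_c = 120.52 in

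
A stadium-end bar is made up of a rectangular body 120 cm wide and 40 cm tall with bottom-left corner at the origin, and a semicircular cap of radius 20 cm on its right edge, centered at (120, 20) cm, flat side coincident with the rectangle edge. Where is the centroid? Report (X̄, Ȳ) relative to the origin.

X̄ = 67.93 cm, Ȳ = 20.00 cm

rectangular body: A = 120 × 40 = 4800.00, centroid at (60.00, 20.00).
semicircular end: A = ½π·20² = 628.32, centroid at (128.49, 20.00).
ΣA = 5428.32 cm²
ΣAX̄ = (4800.00)(60.00) + (628.32)(128.49) = 368731.56 cm³
ΣAȲ = (4800.00)(20.00) + (628.32)(20.00) = 108566.37 cm³
X̄ = 368731.56 / 5428.32 = 67.93 cm
Ȳ = 108566.37 / 5428.32 = 20.00 cm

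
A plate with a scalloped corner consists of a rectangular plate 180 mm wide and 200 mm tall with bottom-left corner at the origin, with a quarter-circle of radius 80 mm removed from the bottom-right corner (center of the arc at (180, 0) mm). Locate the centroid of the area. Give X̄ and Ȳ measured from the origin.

X̄ = 80.90 mm, Ȳ = 110.72 mm

plate: A = 180 × 200 = 36000.00, centroid at (90.00, 100.00).
removed quarter-circle: A = −¼π·80² = -5026.55, centroid at (146.05, 33.95).
ΣA = 30973.45 mm²
ΣAX̄ = (36000.00)(90.00) + (-5026.55)(146.05) = 2505887.98 mm³
ΣAȲ = (36000.00)(100.00) + (-5026.55)(33.95) = 3429333.33 mm³
X̄ = 2505887.98 / 30973.45 = 80.90 mm
Ȳ = 3429333.33 / 30973.45 = 110.72 mm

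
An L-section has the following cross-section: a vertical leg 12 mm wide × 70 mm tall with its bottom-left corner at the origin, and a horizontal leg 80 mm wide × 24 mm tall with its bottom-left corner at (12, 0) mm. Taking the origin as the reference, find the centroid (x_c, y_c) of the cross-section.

vertical leg: A = 12 × 70 = 840.00, centroid at (6.00, 35.00).
horizontal leg: A = 80 × 24 = 1920.00, centroid at (52.00, 12.00).
ΣA = 2760.00 mm²
ΣAx_c = (840.00)(6.00) + (1920.00)(52.00) = 104880.00 mm³
ΣAy_c = (840.00)(35.00) + (1920.00)(12.00) = 52440.00 mm³
x_c = 104880.00 / 2760.00 = 38.00 mm
y_c = 52440.00 / 2760.00 = 19.00 mm

x_c = 38.00 mm, y_c = 19.00 mm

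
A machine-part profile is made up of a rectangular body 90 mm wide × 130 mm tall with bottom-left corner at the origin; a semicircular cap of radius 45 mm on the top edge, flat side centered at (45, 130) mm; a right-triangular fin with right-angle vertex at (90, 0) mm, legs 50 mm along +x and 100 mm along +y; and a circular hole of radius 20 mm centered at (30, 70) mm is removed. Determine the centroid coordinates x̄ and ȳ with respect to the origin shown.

Part | A | x̄ᵢ | ȳᵢ | A·x̄ᵢ | A·ȳᵢ
rectangular body | 11700.00 | 45.00 | 65.00 | 526500.00 | 760500.00
semicircular top | 3180.86 | 45.00 | 149.10 | 143138.82 | 474262.13
triangular fin | 2500.00 | 106.67 | 33.33 | 266666.67 | 83333.33
hole | -1256.64 | 30.00 | 70.00 | -37699.11 | -87964.59
Σ | 16124.23 |  |  | 898606.37 | 1230130.87
x̄ = 898606.37 / 16124.23 = 55.73 mm
ȳ = 1230130.87 / 16124.23 = 76.29 mm

x̄ = 55.73 mm, ȳ = 76.29 mm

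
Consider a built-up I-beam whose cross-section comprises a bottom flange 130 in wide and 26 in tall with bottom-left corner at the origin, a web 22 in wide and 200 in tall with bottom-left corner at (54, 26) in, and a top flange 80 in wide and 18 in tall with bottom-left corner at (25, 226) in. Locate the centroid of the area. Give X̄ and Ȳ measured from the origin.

X̄ = 65.00 in, Ȳ = 101.60 in

Part | A | x̄ᵢ | ȳᵢ | A·x̄ᵢ | A·ȳᵢ
bottom flange | 3380.00 | 65.00 | 13.00 | 219700.00 | 43940.00
web | 4400.00 | 65.00 | 126.00 | 286000.00 | 554400.00
top flange | 1440.00 | 65.00 | 235.00 | 93600.00 | 338400.00
Σ | 9220.00 |  |  | 599300.00 | 936740.00
X̄ = 599300.00 / 9220.00 = 65.00 in
Ȳ = 936740.00 / 9220.00 = 101.60 in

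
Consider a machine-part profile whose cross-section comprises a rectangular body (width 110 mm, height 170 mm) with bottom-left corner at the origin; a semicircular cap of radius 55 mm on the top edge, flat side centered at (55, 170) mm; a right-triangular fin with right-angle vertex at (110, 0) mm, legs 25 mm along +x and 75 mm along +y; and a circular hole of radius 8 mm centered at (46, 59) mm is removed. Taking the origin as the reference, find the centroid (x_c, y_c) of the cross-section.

Part | A | x̄ᵢ | ȳᵢ | A·x̄ᵢ | A·ȳᵢ
rectangular body | 18700.00 | 55.00 | 85.00 | 1028500.00 | 1589500.00
semicircular top | 4751.66 | 55.00 | 193.34 | 261341.24 | 918698.68
triangular fin | 937.50 | 118.33 | 25.00 | 110937.50 | 23437.50
hole | -201.06 | 46.00 | 59.00 | -9248.85 | -11862.65
Σ | 24188.10 |  |  | 1391529.89 | 2519773.52
x_c = 1391529.89 / 24188.10 = 57.53 mm
y_c = 2519773.52 / 24188.10 = 104.17 mm

x_c = 57.53 mm, y_c = 104.17 mm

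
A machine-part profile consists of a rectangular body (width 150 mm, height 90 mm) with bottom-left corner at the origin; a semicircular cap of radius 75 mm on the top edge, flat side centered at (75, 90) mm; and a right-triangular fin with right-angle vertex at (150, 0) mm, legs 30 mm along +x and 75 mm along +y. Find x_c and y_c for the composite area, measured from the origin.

Part | A | x̄ᵢ | ȳᵢ | A·x̄ᵢ | A·ȳᵢ
rectangular body | 13500.00 | 75.00 | 45.00 | 1012500.00 | 607500.00
semicircular top | 8835.73 | 75.00 | 121.83 | 662679.70 | 1076465.64
triangular fin | 1125.00 | 160.00 | 25.00 | 180000.00 | 28125.00
Σ | 23460.73 |  |  | 1855179.70 | 1712090.64
x_c = 1855179.70 / 23460.73 = 79.08 mm
y_c = 1712090.64 / 23460.73 = 72.98 mm

x_c = 79.08 mm, y_c = 72.98 mm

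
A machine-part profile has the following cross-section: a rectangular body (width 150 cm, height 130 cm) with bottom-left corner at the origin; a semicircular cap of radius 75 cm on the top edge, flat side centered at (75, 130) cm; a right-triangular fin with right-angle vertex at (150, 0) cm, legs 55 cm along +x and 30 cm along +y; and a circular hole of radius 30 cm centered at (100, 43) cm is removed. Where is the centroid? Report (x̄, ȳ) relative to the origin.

x̄ = 75.24 cm, ȳ = 98.13 cm

rectangular body: A = 150 × 130 = 19500.00, centroid at (75.00, 65.00).
semicircular top: A = ½π·75² = 8835.73, centroid at (75.00, 161.83).
triangular fin: A = ½·55·30 = 825.00, centroid at (168.33, 10.00).
hole: A = −π·30² = -2827.43, centroid at (100.00, 43.00).
ΣA = 26333.30 cm², ΣAx̄ = 1981311.36 cm³, ΣAȳ = 2584065.18 cm³.
x̄ = 1981311.36/26333.30 = 75.24 cm; ȳ = 2584065.18/26333.30 = 98.13 cm.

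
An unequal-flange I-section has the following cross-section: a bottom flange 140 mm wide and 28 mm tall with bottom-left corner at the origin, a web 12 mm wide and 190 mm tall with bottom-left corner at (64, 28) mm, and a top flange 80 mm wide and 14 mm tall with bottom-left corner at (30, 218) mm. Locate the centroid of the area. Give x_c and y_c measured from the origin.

Part | A | x̄ᵢ | ȳᵢ | A·x̄ᵢ | A·ȳᵢ
bottom flange | 3920.00 | 70.00 | 14.00 | 274400.00 | 54880.00
web | 2280.00 | 70.00 | 123.00 | 159600.00 | 280440.00
top flange | 1120.00 | 70.00 | 225.00 | 78400.00 | 252000.00
Σ | 7320.00 |  |  | 512400.00 | 587320.00
x_c = 512400.00 / 7320.00 = 70.00 mm
y_c = 587320.00 / 7320.00 = 80.23 mm

x_c = 70.00 mm, y_c = 80.23 mm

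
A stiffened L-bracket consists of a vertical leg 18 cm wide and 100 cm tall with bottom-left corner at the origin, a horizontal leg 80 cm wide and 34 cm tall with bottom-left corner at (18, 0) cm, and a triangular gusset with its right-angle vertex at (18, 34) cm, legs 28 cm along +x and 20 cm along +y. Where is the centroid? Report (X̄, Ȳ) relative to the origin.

Part | A | x̄ᵢ | ȳᵢ | A·x̄ᵢ | A·ȳᵢ
vertical leg | 1800.00 | 9.00 | 50.00 | 16200.00 | 90000.00
horizontal leg | 2720.00 | 58.00 | 17.00 | 157760.00 | 46240.00
gusset | 280.00 | 27.33 | 40.67 | 7653.33 | 11386.67
Σ | 4800.00 |  |  | 181613.33 | 147626.67
X̄ = 181613.33 / 4800.00 = 37.84 cm
Ȳ = 147626.67 / 4800.00 = 30.76 cm

X̄ = 37.84 cm, Ȳ = 30.76 cm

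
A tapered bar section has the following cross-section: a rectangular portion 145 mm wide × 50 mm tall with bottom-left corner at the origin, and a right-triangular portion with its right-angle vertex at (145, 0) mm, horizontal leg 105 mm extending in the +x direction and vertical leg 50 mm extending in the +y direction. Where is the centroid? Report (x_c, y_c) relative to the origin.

rectangular portion: A = 145 × 50 = 7250.00, centroid at (72.50, 25.00).
triangular portion: A = ½·105·50 = 2625.00, centroid at (180.00, 16.67).
ΣA = 9875.00 mm²
ΣAx_c = (7250.00)(72.50) + (2625.00)(180.00) = 998125.00 mm³
ΣAy_c = (7250.00)(25.00) + (2625.00)(16.67) = 225000.00 mm³
x_c = 998125.00 / 9875.00 = 101.08 mm
y_c = 225000.00 / 9875.00 = 22.78 mm

x_c = 101.08 mm, y_c = 22.78 mm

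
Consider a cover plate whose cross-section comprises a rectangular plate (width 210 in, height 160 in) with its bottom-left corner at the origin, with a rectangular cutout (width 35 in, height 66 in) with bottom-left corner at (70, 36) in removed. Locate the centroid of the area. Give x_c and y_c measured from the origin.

plate: A = 210 × 160 = 33600.00, centroid at (105.00, 80.00).
hole: A = −(35 × 66) = -2310.00, centroid at (87.50, 69.00).
ΣA = 31290.00 in²
ΣAx_c = (33600.00)(105.00) + (-2310.00)(87.50) = 3325875.00 in³
ΣAy_c = (33600.00)(80.00) + (-2310.00)(69.00) = 2528610.00 in³
x_c = 3325875.00 / 31290.00 = 106.29 in
y_c = 2528610.00 / 31290.00 = 80.81 in

x_c = 106.29 in, y_c = 80.81 in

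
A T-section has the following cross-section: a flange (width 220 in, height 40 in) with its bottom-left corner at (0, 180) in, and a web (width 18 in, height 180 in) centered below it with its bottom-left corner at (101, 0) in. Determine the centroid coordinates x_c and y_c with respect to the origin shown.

x_c = 110.00 in, y_c = 170.40 in

web: A = 18 × 180 = 3240.00, centroid at (110.00, 90.00).
flange: A = 220 × 40 = 8800.00, centroid at (110.00, 200.00).
ΣA = 12040.00 in²
ΣAx_c = (3240.00)(110.00) + (8800.00)(110.00) = 1324400.00 in³
ΣAy_c = (3240.00)(90.00) + (8800.00)(200.00) = 2051600.00 in³
x_c = 1324400.00 / 12040.00 = 110.00 in
y_c = 2051600.00 / 12040.00 = 170.40 in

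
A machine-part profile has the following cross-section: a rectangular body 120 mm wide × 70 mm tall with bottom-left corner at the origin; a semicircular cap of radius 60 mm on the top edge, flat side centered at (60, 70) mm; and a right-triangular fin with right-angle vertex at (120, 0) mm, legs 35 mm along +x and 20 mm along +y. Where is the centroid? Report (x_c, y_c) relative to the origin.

x_c = 61.74 mm, y_c = 58.05 mm

rectangular body: A = 120 × 70 = 8400.00, centroid at (60.00, 35.00).
semicircular top: A = ½π·60² = 5654.87, centroid at (60.00, 95.46).
triangular fin: A = ½·35·20 = 350.00, centroid at (131.67, 6.67).
ΣA = 14404.87 mm²
ΣAx_c = (8400.00)(60.00) + (5654.87)(60.00) + (350.00)(131.67) = 889375.34 mm³
ΣAy_c = (8400.00)(35.00) + (5654.87)(95.46) + (350.00)(6.67) = 836174.01 mm³
x_c = 889375.34 / 14404.87 = 61.74 mm
y_c = 836174.01 / 14404.87 = 58.05 mm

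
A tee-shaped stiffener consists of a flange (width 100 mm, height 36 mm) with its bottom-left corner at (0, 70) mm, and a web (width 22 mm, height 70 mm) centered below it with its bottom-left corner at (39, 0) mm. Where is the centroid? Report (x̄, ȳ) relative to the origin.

web: A = 22 × 70 = 1540.00, centroid at (50.00, 35.00).
flange: A = 100 × 36 = 3600.00, centroid at (50.00, 88.00).
ΣA = 5140.00 mm²
ΣAx̄ = (1540.00)(50.00) + (3600.00)(50.00) = 257000.00 mm³
ΣAȳ = (1540.00)(35.00) + (3600.00)(88.00) = 370700.00 mm³
x̄ = 257000.00 / 5140.00 = 50.00 mm
ȳ = 370700.00 / 5140.00 = 72.12 mm

x̄ = 50.00 mm, ȳ = 72.12 mm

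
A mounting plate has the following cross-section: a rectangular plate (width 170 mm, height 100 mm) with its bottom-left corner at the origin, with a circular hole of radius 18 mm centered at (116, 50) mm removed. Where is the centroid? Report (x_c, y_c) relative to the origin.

x_c = 83.03 mm, y_c = 50.00 mm

plate: A = 170 × 100 = 17000.00, centroid at (85.00, 50.00).
hole: A = −π·18² = -1017.88, centroid at (116.00, 50.00).
ΣA = 15982.12 mm²
ΣAx_c = (17000.00)(85.00) + (-1017.88)(116.00) = 1326926.38 mm³
ΣAy_c = (17000.00)(50.00) + (-1017.88)(50.00) = 799106.20 mm³
x_c = 1326926.38 / 15982.12 = 83.03 mm
y_c = 799106.20 / 15982.12 = 50.00 mm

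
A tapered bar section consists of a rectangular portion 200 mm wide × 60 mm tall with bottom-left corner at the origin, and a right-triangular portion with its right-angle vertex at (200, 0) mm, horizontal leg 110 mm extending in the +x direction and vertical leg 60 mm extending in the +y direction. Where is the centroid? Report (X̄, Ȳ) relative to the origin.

Part | A | x̄ᵢ | ȳᵢ | A·x̄ᵢ | A·ȳᵢ
rectangular portion | 12000.00 | 100.00 | 30.00 | 1200000.00 | 360000.00
triangular portion | 3300.00 | 236.67 | 20.00 | 781000.00 | 66000.00
Σ | 15300.00 |  |  | 1981000.00 | 426000.00
X̄ = 1981000.00 / 15300.00 = 129.48 mm
Ȳ = 426000.00 / 15300.00 = 27.84 mm

X̄ = 129.48 mm, Ȳ = 27.84 mm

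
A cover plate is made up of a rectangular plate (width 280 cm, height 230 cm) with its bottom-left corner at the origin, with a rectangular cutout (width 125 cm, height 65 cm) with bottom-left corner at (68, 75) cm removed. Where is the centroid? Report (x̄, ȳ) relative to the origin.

x̄ = 141.37 cm, ȳ = 116.08 cm

Part | A | x̄ᵢ | ȳᵢ | A·x̄ᵢ | A·ȳᵢ
plate | 64400.00 | 140.00 | 115.00 | 9016000.00 | 7406000.00
hole | -8125.00 | 130.50 | 107.50 | -1060312.50 | -873437.50
Σ | 56275.00 |  |  | 7955687.50 | 6532562.50
x̄ = 7955687.50 / 56275.00 = 141.37 cm
ȳ = 6532562.50 / 56275.00 = 116.08 cm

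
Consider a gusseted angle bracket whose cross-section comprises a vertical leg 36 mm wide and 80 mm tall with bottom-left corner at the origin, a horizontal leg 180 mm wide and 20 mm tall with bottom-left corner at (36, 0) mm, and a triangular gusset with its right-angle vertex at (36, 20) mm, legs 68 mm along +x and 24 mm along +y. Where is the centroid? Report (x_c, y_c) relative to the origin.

vertical leg: A = 36 × 80 = 2880.00, centroid at (18.00, 40.00).
horizontal leg: A = 180 × 20 = 3600.00, centroid at (126.00, 10.00).
gusset: A = ½·68·24 = 816.00, centroid at (58.67, 28.00).
ΣA = 7296.00 mm²
ΣAx_c = (2880.00)(18.00) + (3600.00)(126.00) + (816.00)(58.67) = 553312.00 mm³
ΣAy_c = (2880.00)(40.00) + (3600.00)(10.00) + (816.00)(28.00) = 174048.00 mm³
x_c = 553312.00 / 7296.00 = 75.84 mm
y_c = 174048.00 / 7296.00 = 23.86 mm

x_c = 75.84 mm, y_c = 23.86 mm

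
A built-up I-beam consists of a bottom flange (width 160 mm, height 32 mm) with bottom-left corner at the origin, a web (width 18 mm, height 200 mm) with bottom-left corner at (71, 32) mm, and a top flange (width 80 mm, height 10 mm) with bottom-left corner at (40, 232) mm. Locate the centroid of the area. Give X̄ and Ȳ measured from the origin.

bottom flange: A = 160 × 32 = 5120.00, centroid at (80.00, 16.00).
web: A = 18 × 200 = 3600.00, centroid at (80.00, 132.00).
top flange: A = 80 × 10 = 800.00, centroid at (80.00, 237.00).
ΣA = 9520.00 mm², ΣAX̄ = 761600.00 mm³, ΣAȲ = 746720.00 mm³.
X̄ = 761600.00/9520.00 = 80.00 mm; Ȳ = 746720.00/9520.00 = 78.44 mm.

X̄ = 80.00 mm, Ȳ = 78.44 mm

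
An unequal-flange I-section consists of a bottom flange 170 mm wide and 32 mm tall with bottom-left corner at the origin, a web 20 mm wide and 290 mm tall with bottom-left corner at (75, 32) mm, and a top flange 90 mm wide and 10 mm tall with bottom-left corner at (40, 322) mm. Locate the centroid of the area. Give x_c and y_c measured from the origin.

Part | A | x̄ᵢ | ȳᵢ | A·x̄ᵢ | A·ȳᵢ
bottom flange | 5440.00 | 85.00 | 16.00 | 462400.00 | 87040.00
web | 5800.00 | 85.00 | 177.00 | 493000.00 | 1026600.00
top flange | 900.00 | 85.00 | 327.00 | 76500.00 | 294300.00
Σ | 12140.00 |  |  | 1031900.00 | 1407940.00
x_c = 1031900.00 / 12140.00 = 85.00 mm
y_c = 1407940.00 / 12140.00 = 115.98 mm

x_c = 85.00 mm, y_c = 115.98 mm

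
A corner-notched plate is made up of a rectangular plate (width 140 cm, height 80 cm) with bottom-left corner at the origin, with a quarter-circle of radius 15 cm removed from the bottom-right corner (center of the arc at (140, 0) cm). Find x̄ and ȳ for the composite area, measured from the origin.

plate: A = 140 × 80 = 11200.00, centroid at (70.00, 40.00).
removed quarter-circle: A = −¼π·15² = -176.71, centroid at (133.63, 6.37).
ΣA = 11023.29 cm², ΣAx̄ = 760384.96 cm³, ΣAȳ = 446875.00 cm³.
x̄ = 760384.96/11023.29 = 68.98 cm; ȳ = 446875.00/11023.29 = 40.54 cm.

x̄ = 68.98 cm, ȳ = 40.54 cm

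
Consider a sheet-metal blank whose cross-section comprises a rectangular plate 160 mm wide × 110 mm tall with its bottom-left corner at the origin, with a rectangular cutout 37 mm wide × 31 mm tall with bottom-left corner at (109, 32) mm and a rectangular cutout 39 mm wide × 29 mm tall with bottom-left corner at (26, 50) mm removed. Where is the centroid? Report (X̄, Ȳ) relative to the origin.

Part | A | x̄ᵢ | ȳᵢ | A·x̄ᵢ | A·ȳᵢ
plate | 17600.00 | 80.00 | 55.00 | 1408000.00 | 968000.00
hole 1 | -1147.00 | 127.50 | 47.50 | -146242.50 | -54482.50
hole 2 | -1131.00 | 45.50 | 64.50 | -51460.50 | -72949.50
Σ | 15322.00 |  |  | 1210297.00 | 840568.00
X̄ = 1210297.00 / 15322.00 = 78.99 mm
Ȳ = 840568.00 / 15322.00 = 54.86 mm

X̄ = 78.99 mm, Ȳ = 54.86 mm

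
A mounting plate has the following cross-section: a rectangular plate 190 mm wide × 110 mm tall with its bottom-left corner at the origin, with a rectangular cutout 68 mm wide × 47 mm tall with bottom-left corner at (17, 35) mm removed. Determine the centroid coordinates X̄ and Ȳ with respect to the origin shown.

plate: A = 190 × 110 = 20900.00, centroid at (95.00, 55.00).
hole: A = −(68 × 47) = -3196.00, centroid at (51.00, 58.50).
ΣA = 17704.00 mm², ΣAX̄ = 1822504.00 mm³, ΣAȲ = 962534.00 mm³.
X̄ = 1822504.00/17704.00 = 102.94 mm; Ȳ = 962534.00/17704.00 = 54.37 mm.

X̄ = 102.94 mm, Ȳ = 54.37 mm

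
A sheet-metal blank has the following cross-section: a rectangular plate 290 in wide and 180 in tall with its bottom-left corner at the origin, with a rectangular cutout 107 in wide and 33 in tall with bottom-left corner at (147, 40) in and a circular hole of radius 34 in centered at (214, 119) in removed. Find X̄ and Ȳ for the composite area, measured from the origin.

plate: A = 290 × 180 = 52200.00, centroid at (145.00, 90.00).
hole 1: A = −(107 × 33) = -3531.00, centroid at (200.50, 56.50).
hole 2: A = −π·34² = -3631.68, centroid at (214.00, 119.00).
ΣA = 45037.32 in²
ΣAX̄ = (52200.00)(145.00) + (-3531.00)(200.50) + (-3631.68)(214.00) = 6083854.74 in³
ΣAȲ = (52200.00)(90.00) + (-3531.00)(56.50) + (-3631.68)(119.00) = 4066328.45 in³
X̄ = 6083854.74 / 45037.32 = 135.08 in
Ȳ = 4066328.45 / 45037.32 = 90.29 in

X̄ = 135.08 in, Ȳ = 90.29 in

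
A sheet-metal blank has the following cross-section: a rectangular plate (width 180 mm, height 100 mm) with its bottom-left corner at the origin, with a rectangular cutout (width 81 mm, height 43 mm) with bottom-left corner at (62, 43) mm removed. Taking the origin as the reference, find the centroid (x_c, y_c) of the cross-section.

x_c = 87.00 mm, y_c = 46.52 mm

plate: A = 180 × 100 = 18000.00, centroid at (90.00, 50.00).
hole: A = −(81 × 43) = -3483.00, centroid at (102.50, 64.50).
ΣA = 14517.00 mm², ΣAx_c = 1262992.50 mm³, ΣAy_c = 675346.50 mm³.
x_c = 1262992.50/14517.00 = 87.00 mm; y_c = 675346.50/14517.00 = 46.52 mm.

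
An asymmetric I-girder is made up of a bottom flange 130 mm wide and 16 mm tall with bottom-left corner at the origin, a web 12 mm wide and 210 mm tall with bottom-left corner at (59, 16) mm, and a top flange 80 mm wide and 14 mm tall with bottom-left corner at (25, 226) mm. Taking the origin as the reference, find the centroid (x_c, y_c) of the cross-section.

bottom flange: A = 130 × 16 = 2080.00, centroid at (65.00, 8.00).
web: A = 12 × 210 = 2520.00, centroid at (65.00, 121.00).
top flange: A = 80 × 14 = 1120.00, centroid at (65.00, 233.00).
ΣA = 5720.00 mm², ΣAx_c = 371800.00 mm³, ΣAy_c = 582520.00 mm³.
x_c = 371800.00/5720.00 = 65.00 mm; y_c = 582520.00/5720.00 = 101.84 mm.

x_c = 65.00 mm, y_c = 101.84 mm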